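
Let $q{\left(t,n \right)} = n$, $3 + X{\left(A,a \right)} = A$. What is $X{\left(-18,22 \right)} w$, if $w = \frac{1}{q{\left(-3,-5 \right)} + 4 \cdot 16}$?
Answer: $- \frac{21}{59} \approx -0.35593$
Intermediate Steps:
$X{\left(A,a \right)} = -3 + A$
$w = \frac{1}{59}$ ($w = \frac{1}{-5 + 4 \cdot 16} = \frac{1}{-5 + 64} = \frac{1}{59} \approx 0.016949$)
$X{\left(-18,22 \right)} w = \left(-3 - 18\right) \frac{1}{59} = \left(-21\right) \frac{1}{59} = - \frac{21}{59}$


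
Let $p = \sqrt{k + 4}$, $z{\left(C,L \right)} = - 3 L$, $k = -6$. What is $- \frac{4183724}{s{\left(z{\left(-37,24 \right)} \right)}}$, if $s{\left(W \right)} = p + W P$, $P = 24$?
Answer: $\frac{3614737536}{1492993} + \frac{2091862 i \sqrt{2}}{1492993} \approx 2421.1 + 1.9815 i$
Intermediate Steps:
$p = i \sqrt{2}$ ($p = \sqrt{-6 + 4} = \sqrt{-2} = i \sqrt{2} \approx 1.4142 i$)
$s{\left(W \right)} = 24 W + i \sqrt{2}$ ($s{\left(W \right)} = i \sqrt{2} + W 24 = i \sqrt{2} + 24 W = 24 W + i \sqrt{2}$)
$- \frac{4183724}{s{\left(z{\left(-37,24 \right)} \right)}} = - \frac{4183724}{24 \left(\left(-3\right) 24\right) + i \sqrt{2}} = - \frac{4183724}{24 \left(-72\right) + i \sqrt{2}} = - \frac{4183724}{-1728 + i \sqrt{2}}$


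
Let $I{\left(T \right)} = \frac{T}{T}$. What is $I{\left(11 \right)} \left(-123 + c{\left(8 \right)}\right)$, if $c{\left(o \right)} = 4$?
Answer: $-119$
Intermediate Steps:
$I{\left(T \right)} = 1$
$I{\left(11 \right)} \left(-123 + c{\left(8 \right)}\right) = 1 \left(-123 + 4\right) = 1 \left(-119\right) = -119$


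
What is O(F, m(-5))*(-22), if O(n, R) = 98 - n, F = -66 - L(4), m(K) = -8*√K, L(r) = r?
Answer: -3696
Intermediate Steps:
F = -70 (F = -66 - 1*4 = -66 - 4 = -70)
O(F, m(-5))*(-22) = (98 - 1*(-70))*(-22) = (98 + 70)*(-22) = 168*(-22) = -3696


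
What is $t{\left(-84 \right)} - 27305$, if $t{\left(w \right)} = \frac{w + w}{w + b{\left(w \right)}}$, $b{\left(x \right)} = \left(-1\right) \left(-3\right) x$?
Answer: $- \frac{54609}{2} \approx -27305.0$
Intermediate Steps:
$b{\left(x \right)} = 3 x$
$t{\left(w \right)} = \frac{1}{2}$ ($t{\left(w \right)} = \frac{w + w}{w + 3 w} = \frac{2 w}{4 w} = 2 w \frac{1}{4 w} = \frac{1}{2}$)
$t{\left(-84 \right)} - 27305 = \frac{1}{2} - 27305 = - \frac{54609}{2}$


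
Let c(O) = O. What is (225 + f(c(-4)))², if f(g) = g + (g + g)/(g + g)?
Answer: 49284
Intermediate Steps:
f(g) = 1 + g (f(g) = g + (2*g)/((2*g)) = g + (2*g)*(1/(2*g)) = g + 1 = 1 + g)
(225 + f(c(-4)))² = (225 + (1 - 4))² = (225 - 3)² = 222² = 49284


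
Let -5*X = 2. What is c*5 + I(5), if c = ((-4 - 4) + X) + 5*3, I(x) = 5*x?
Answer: 58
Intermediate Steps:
X = -2/5 (X = -1/5*2 = -2/5 ≈ -0.40000)
c = 33/5 (c = ((-4 - 4) - 2/5) + 5*3 = (-8 - 2/5) + 15 = -42/5 + 15 = 33/5 ≈ 6.6000)
c*5 + I(5) = (33/5)*5 + 5*5 = 33 + 25 = 58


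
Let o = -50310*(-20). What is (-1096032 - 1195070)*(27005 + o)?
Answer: -2367178041910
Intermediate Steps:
o = 1006200
(-1096032 - 1195070)*(27005 + o) = (-1096032 - 1195070)*(27005 + 1006200) = -2291102*1033205 = -2367178041910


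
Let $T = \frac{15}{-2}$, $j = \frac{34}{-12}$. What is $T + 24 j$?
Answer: $- \frac{151}{2} \approx -75.5$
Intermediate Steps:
$j = - \frac{17}{6}$ ($j = 34 \left(- \frac{1}{12}\right) = - \frac{17}{6} \approx -2.8333$)
$T = - \frac{15}{2}$ ($T = 15 \left(- \frac{1}{2}\right) = - \frac{15}{2} \approx -7.5$)
$T + 24 j = - \frac{15}{2} + 24 \left(- \frac{17}{6}\right) = - \frac{15}{2} - 68 = - \frac{151}{2}$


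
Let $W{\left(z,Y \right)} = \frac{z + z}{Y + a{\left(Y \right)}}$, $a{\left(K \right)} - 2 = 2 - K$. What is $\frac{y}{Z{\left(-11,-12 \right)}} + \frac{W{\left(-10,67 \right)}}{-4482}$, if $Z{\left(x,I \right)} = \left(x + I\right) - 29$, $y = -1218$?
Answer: $\frac{682417}{29133} \approx 23.424$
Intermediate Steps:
$a{\left(K \right)} = 4 - K$ ($a{\left(K \right)} = 2 - \left(-2 + K\right) = 4 - K$)
$Z{\left(x,I \right)} = -29 + I + x$ ($Z{\left(x,I \right)} = \left(I + x\right) - 29 = -29 + I + x$)
$W{\left(z,Y \right)} = \frac{z}{2}$ ($W{\left(z,Y \right)} = \frac{z + z}{Y - \left(-4 + Y\right)} = \frac{2 z}{4} = 2 z \frac{1}{4} = \frac{z}{2}$)
$\frac{y}{Z{\left(-11,-12 \right)}} + \frac{W{\left(-10,67 \right)}}{-4482} = - \frac{1218}{-29 - 12 - 11} + \frac{\frac{1}{2} \left(-10\right)}{-4482} = - \frac{1218}{-52} - - \frac{5}{4482} = \left(-1218\right) \left(- \frac{1}{52}\right) + \frac{5}{4482} = \frac{609}{26} + \frac{5}{4482} = \frac{682417}{29133}$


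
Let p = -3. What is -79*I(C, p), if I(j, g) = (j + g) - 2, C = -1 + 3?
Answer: 237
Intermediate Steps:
C = 2
I(j, g) = -2 + g + j (I(j, g) = (g + j) - 2 = -2 + g + j)
-79*I(C, p) = -79*(-2 - 3 + 2) = -79*(-3) = 237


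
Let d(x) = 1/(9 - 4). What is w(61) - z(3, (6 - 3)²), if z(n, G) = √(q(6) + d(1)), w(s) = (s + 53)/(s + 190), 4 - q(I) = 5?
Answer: 114/251 - 2*I*√5/5 ≈ 0.45418 - 0.89443*I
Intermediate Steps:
q(I) = -1 (q(I) = 4 - 1*5 = 4 - 5 = -1)
d(x) = ⅕ (d(x) = 1/5 = ⅕)
w(s) = (53 + s)/(190 + s)
z(n, G) = 2*I*√5/5 (z(n, G) = √(-1 + ⅕) = √(-⅘) = 2*I*√5/5)
w(61) - z(3, (6 - 3)²) = (53 + 61)/(190 + 61) - 2*I*√5/5 = 114/251 - 2*I*√5/5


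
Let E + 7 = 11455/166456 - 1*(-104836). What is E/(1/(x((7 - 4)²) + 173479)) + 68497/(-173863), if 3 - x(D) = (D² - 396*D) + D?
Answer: 134212712172067902945/7235134882 ≈ 1.8550e+10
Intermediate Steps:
x(D) = 3 - D² + 395*D (x(D) = 3 - ((D² - 396*D) + D) = 3 - (D² - 395*D) = 3 + (-D² + 395*D) = 3 - D² + 395*D)
E = 17449427479/166456 (E = -7 + (11455/166456 - 1*(-104836)) = -7 + (11455*(1/166456) + 104836) = -7 + (11455/166456 + 104836) = -7 + 17450592671/166456 = 17449427479/166456 ≈ 1.0483e+5)
E/(1/(x((7 - 4)²) + 173479)) + 68497/(-173863) = 17449427479/(166456*(1/((3 - ((7 - 4)²)² + 395*(7 - 4)²) + 173479))) + 68497/(-173863) = 17449427479/(166456*(1/((3 - (3²)² + 395*3²) + 173479))) + 68497*(-1/173863) = 17449427479/(166456*(1/((3 - 1*9² + 395*9) + 173479))) - 68497/173863 = 17449427479/(166456*(1/((3 - 1*81 + 3555) + 173479))) - 68497/173863 = 17449427479/(166456*(1/((3 - 81 + 3555) + 173479))) - 68497/173863 = 17449427479/(166456*(1/(3477 + 173479))) - 68497/173863 = 17449427479/(166456*(1/176956)) - 68497/173863 = (17449427479/166456)*176956 - 68497/173863 = 771945222243481/41614 - 68497/173863 = 134212712172067902945/7235134882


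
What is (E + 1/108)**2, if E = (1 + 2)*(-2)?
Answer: 418609/11664 ≈ 35.889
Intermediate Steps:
E = -6 (E = 3*(-2) = -6)
(E + 1/108)**2 = (-6 + 1/108)**2 = (-647/108)**2 = 418609/11664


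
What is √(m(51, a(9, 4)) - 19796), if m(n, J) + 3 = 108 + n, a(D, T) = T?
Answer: 2*I*√4910 ≈ 140.14*I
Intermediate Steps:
m(n, J) = 105 + n (m(n, J) = -3 + (108 + n) = 105 + n)
√(m(51, a(9, 4)) - 19796) = √((105 + 51) - 19796) = √(156 - 19796) = √(-19640) = 2*I*√4910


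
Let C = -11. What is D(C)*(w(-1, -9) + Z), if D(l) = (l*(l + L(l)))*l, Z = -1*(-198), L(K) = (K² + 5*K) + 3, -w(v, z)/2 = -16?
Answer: 1614140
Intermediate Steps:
w(v, z) = 32 (w(v, z) = -2*(-16) = 32)
L(K) = 3 + K² + 5*K
Z = 198
D(l) = l²*(3 + l² + 6*l) (D(l) = (l*(l + (3 + l² + 5*l)))*l = (l*(3 + l² + 6*l))*l = l²*(3 + l² + 6*l))
D(C)*(w(-1, -9) + Z) = ((-11)²*(3 + (-11)² + 6*(-11)))*(32 + 198) = (121*(3 + 121 - 66))*230 = (121*58)*230 = 7018*230 = 1614140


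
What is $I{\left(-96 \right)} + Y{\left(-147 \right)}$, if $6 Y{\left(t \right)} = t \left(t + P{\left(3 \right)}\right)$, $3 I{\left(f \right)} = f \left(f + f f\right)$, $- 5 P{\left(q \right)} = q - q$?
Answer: $- \frac{576477}{2} \approx -2.8824 \cdot 10^{5}$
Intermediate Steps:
$P{\left(q \right)} = 0$ ($P{\left(q \right)} = - \frac{q - q}{5} = \left(- \frac{1}{5}\right) 0 = 0$)
$I{\left(f \right)} = \frac{f \left(f + f^{2}\right)}{3}$ ($I{\left(f \right)} = \frac{f \left(f + f f\right)}{3} = \frac{f \left(f + f^{2}\right)}{3}$)
$Y{\left(t \right)} = \frac{t^{2}}{6}$ ($Y{\left(t \right)} = \frac{t \left(t + 0\right)}{6} = \frac{t t}{6} = \frac{t^{2}}{6}$)
$I{\left(-96 \right)} + Y{\left(-147 \right)} = \frac{\left(-96\right)^{2} \left(1 - 96\right)}{3} + \frac{\left(-147\right)^{2}}{6} = \frac{1}{3} \cdot 9216 \left(-95\right) + \frac{1}{6} \cdot 21609 = -291840 + \frac{7203}{2} = - \frac{576477}{2}$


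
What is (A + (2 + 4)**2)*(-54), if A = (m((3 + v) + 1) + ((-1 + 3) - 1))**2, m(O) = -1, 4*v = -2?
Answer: -1944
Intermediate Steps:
v = -1/2 (v = (1/4)*(-2) = -1/2 ≈ -0.50000)
A = 0 (A = (-1 + ((-1 + 3) - 1))**2 = (-1 + (2 - 1))**2 = (-1 + 1)**2 = 0**2 = 0)
(A + (2 + 4)**2)*(-54) = (0 + (2 + 4)**2)*(-54) = (0 + 6**2)*(-54) = (0 + 36)*(-54) = 36*(-54) = -1944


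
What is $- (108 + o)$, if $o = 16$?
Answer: $-124$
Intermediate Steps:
$- (108 + o) = - (108 + 16) = \left(-1\right) 124 = -124$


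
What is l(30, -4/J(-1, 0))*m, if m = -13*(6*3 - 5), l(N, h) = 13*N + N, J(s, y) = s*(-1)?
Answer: -70980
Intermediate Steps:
J(s, y) = -s
l(N, h) = 14*N
m = -169 (m = -13*(18 - 5) = -13*13 = -169)
l(30, -4/J(-1, 0))*m = (14*30)*(-169) = 420*(-169) = -70980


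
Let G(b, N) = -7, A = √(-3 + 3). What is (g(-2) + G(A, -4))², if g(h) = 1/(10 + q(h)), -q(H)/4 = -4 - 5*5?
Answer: 776161/15876 ≈ 48.889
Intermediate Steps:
q(H) = 116 (q(H) = -4*(-4 - 5*5) = -4*(-4 - 25) = -4*(-29) = 116)
A = 0 (A = √0 = 0)
g(h) = 1/126 (g(h) = 1/(10 + 116) = 1/126)
(g(-2) + G(A, -4))² = (1/126 - 7)² = (-881/126)² = 776161/15876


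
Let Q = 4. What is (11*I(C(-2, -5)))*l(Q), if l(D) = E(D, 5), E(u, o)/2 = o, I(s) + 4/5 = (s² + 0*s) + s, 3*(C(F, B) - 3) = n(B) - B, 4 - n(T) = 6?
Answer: 2112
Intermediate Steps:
n(T) = -2 (n(T) = 4 - 1*6 = 4 - 6 = -2)
C(F, B) = 7/3 - B/3 (C(F, B) = 3 + (-2 - B)/3 = 3 + (-⅔ - B/3) = 7/3 - B/3)
I(s) = -⅘ + s + s² (I(s) = -⅘ + ((s² + 0*s) + s) = -⅘ + ((s² + 0) + s) = -⅘ + (s² + s) = -⅘ + (s + s²) = -⅘ + s + s²)
E(u, o) = 2*o
l(D) = 10 (l(D) = 2*5 = 10)
(11*I(C(-2, -5)))*l(Q) = (11*(-⅘ + (7/3 - ⅓*(-5)) + (7/3 - ⅓*(-5))²))*10 = (11*(-⅘ + (7/3 + 5/3) + (7/3 + 5/3)²))*10 = (11*(-⅘ + 4 + 4²))*10 = (11*(-⅘ + 4 + 16))*10 = (11*(96/5))*10 = (1056/5)*10 = 2112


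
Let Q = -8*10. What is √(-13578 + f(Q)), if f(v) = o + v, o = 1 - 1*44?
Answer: I*√13701 ≈ 117.05*I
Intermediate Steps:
o = -43 (o = 1 - 44 = -43)
Q = -80
f(v) = -43 + v
√(-13578 + f(Q)) = √(-13578 + (-43 - 80)) = √(-13578 - 123) = √(-13701) = I*√13701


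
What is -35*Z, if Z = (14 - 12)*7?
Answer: -490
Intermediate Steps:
Z = 14 (Z = 2*7 = 14)
-35*Z = -35*14 = -490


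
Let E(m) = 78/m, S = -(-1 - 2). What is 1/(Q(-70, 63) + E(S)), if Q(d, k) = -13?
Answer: 1/13 ≈ 0.076923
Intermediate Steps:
S = 3 (S = -1*(-3) = 3)
1/(Q(-70, 63) + E(S)) = 1/(-13 + 78/3) = 1/(-13 + 78*(1/3)) = 1/(-13 + 26) = 1/13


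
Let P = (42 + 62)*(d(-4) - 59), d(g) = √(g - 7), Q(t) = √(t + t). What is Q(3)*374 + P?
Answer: -6136 + 374*√6 + 104*I*√11 ≈ -5219.9 + 344.93*I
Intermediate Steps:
Q(t) = √2*√t (Q(t) = √(2*t) = √2*√t)
d(g) = √(-7 + g)
P = -6136 + 104*I*√11 (P = (42 + 62)*(√(-7 - 4) - 59) = 104*(√(-11) - 59) = 104*(I*√11 - 59) = 104*(-59 + I*√11) = -6136 + 104*I*√11 ≈ -6136.0 + 344.93*I)
Q(3)*374 + P = (√2*√3)*374 + (-6136 + 104*I*√11) = √6*374 + (-6136 + 104*I*√11) = 374*√6 + (-6136 + 104*I*√11) = -6136 + 374*√6 + 104*I*√11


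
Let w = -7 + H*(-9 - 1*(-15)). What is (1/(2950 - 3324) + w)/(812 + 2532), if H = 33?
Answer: 71433/1250656 ≈ 0.057116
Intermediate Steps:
w = 191 (w = -7 + 33*(-9 - 1*(-15)) = -7 + 33*(-9 + 15) = -7 + 33*6 = -7 + 198 = 191)
(1/(2950 - 3324) + w)/(812 + 2532) = (1/(2950 - 3324) + 191)/(812 + 2532) = (1/(-374) + 191)/3344 = (-1/374 + 191)*(1/3344) = (71433/374)*(1/3344) = 71433/1250656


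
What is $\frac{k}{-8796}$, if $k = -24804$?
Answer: $\frac{2067}{733} \approx 2.8199$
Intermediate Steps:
$\frac{k}{-8796} = - \frac{24804}{-8796} = \left(-24804\right) \left(- \frac{1}{8796}\right) = \frac{2067}{733}$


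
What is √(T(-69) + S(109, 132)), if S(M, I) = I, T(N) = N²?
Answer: √4893 ≈ 69.950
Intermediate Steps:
√(T(-69) + S(109, 132)) = √((-69)² + 132) = √(4761 + 132) = √4893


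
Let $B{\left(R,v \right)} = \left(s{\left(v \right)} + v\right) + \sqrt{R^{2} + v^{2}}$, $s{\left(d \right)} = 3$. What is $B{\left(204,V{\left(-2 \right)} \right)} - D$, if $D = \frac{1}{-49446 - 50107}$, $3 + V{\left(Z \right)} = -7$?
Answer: $- \frac{696870}{99553} + 2 \sqrt{10429} \approx 197.24$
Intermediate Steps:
$V{\left(Z \right)} = -10$ ($V{\left(Z \right)} = -3 - 7 = -10$)
$D = - \frac{1}{99553}$ ($D = \frac{1}{-99553} = - \frac{1}{99553} \approx -1.0045 \cdot 10^{-5}$)
$B{\left(R,v \right)} = 3 + v + \sqrt{R^{2} + v^{2}}$ ($B{\left(R,v \right)} = \left(3 + v\right) + \sqrt{R^{2} + v^{2}} = 3 + v + \sqrt{R^{2} + v^{2}}$)
$B{\left(204,V{\left(-2 \right)} \right)} - D = \left(3 - 10 + \sqrt{204^{2} + \left(-10\right)^{2}}\right) - - \frac{1}{99553} = \left(3 - 10 + \sqrt{41616 + 100}\right) + \frac{1}{99553} = \left(3 - 10 + \sqrt{41716}\right) + \frac{1}{99553} = \left(3 - 10 + 2 \sqrt{10429}\right) + \frac{1}{99553} = \left(-7 + 2 \sqrt{10429}\right) + \frac{1}{99553} = - \frac{696870}{99553} + 2 \sqrt{10429}$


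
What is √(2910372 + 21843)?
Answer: √2932215 ≈ 1712.4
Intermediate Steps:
√(2910372 + 21843) = √2932215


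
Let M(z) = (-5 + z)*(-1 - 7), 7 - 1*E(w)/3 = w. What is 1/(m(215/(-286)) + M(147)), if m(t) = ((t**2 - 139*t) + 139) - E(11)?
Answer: -81796/71975725 ≈ -0.0011364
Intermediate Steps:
E(w) = 21 - 3*w
m(t) = 151 + t**2 - 139*t (m(t) = ((t**2 - 139*t) + 139) - (21 - 3*11) = (139 + t**2 - 139*t) - (21 - 33) = (139 + t**2 - 139*t) - 1*(-12) = (139 + t**2 - 139*t) + 12 = 151 + t**2 - 139*t)
M(z) = 40 - 8*z (M(z) = (-5 + z)*(-8) = 40 - 8*z)
1/(m(215/(-286)) + M(147)) = 1/((151 + (215/(-286))**2 - 29885/(-286)) + (40 - 8*147)) = 1/((151 + (215*(-1/286))**2 - 29885*(-1)/286) + (40 - 1176)) = 1/((151 + (-215/286)**2 - 139*(-215/286)) - 1136) = 1/((151 + 46225/81796 + 29885/286) - 1136) = 1/(20944531/81796 - 1136) = 1/(-71975725/81796) = -81796/71975725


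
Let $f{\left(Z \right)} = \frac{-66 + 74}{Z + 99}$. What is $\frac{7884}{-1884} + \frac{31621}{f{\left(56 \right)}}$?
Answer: $\frac{769491779}{1256} \approx 6.1265 \cdot 10^{5}$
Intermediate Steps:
$f{\left(Z \right)} = \frac{8}{99 + Z}$
$\frac{7884}{-1884} + \frac{31621}{f{\left(56 \right)}} = \frac{7884}{-1884} + \frac{31621}{8 \frac{1}{99 + 56}} = 7884 \left(- \frac{1}{1884}\right) + \frac{31621}{8 \cdot \frac{1}{155}} = - \frac{657}{157} + \frac{31621}{8 \cdot \frac{1}{155}} = - \frac{657}{157} + \frac{31621}{\frac{8}{155}} = - \frac{657}{157} + 31621 \cdot \frac{155}{8} = - \frac{657}{157} + \frac{4901255}{8} = \frac{769491779}{1256}$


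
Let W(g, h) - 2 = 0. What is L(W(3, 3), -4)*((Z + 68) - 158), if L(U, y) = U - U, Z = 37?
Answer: 0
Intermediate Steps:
W(g, h) = 2 (W(g, h) = 2 + 0 = 2)
L(U, y) = 0
L(W(3, 3), -4)*((Z + 68) - 158) = 0*((37 + 68) - 158) = 0*(105 - 158) = 0*(-53) = 0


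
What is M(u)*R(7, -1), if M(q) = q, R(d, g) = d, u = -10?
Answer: -70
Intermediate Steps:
M(u)*R(7, -1) = -10*7 = -70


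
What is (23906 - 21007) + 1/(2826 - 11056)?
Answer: 23858769/8230 ≈ 2899.0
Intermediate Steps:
(23906 - 21007) + 1/(2826 - 11056) = 2899 + 1/(-8230) = 2899 - 1/8230 = 23858769/8230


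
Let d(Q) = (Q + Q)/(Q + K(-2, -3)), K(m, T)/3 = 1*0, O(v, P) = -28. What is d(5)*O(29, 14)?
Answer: -56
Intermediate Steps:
K(m, T) = 0 (K(m, T) = 3*(1*0) = 3*0 = 0)
d(Q) = 2 (d(Q) = (Q + Q)/(Q + 0) = (2*Q)/Q = 2)
d(5)*O(29, 14) = 2*(-28) = -56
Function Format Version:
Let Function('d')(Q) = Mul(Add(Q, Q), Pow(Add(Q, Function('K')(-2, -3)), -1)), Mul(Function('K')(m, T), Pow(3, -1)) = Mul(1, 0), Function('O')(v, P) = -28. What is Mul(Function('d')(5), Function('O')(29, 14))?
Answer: -56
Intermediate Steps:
Function('K')(m, T) = 0 (Function('K')(m, T) = Mul(3, Mul(1, 0)) = Mul(3, 0) = 0)
Function('d')(Q) = 2 (Function('d')(Q) = Mul(Add(Q, Q), Pow(Add(Q, 0), -1)) = Mul(Mul(2, Q), Pow(Q, -1)) = 2)
Mul(Function('d')(5), Function('O')(29, 14)) = Mul(2, -28) = -56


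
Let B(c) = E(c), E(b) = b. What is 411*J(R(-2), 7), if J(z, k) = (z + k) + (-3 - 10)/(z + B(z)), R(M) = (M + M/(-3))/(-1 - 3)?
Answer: -10001/2 ≈ -5000.5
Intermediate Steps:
B(c) = c
R(M) = -M/6 (R(M) = (M + M*(-1/3))/(-4) = (M - M/3)*(-1/4) = (2*M/3)*(-1/4) = -M/6)
J(z, k) = k + z - 13/(2*z) (J(z, k) = (z + k) + (-3 - 10)/(z + z) = (k + z) - 13*1/(2*z) = (k + z) - 13/(2*z) = k + z - 13/(2*z))
411*J(R(-2), 7) = 411*(7 - 1/6*(-2) - 13/(2*((-1/6*(-2))))) = 411*(7 + 1/3 - 13/(2*1/3)) = 411*(7 + 1/3 - 13/2*3) = 411*(7 + 1/3 - 39/2) = 411*(-73/6) = -10001/2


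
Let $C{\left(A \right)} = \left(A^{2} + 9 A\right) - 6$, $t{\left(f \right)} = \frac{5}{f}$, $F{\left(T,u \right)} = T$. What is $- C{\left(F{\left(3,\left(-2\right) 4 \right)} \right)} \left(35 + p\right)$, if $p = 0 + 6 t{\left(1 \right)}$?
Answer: $-1950$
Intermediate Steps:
$C{\left(A \right)} = -6 + A^{2} + 9 A$
$p = 30$ ($p = 0 + 6 \cdot \frac{5}{1} = 0 + 6 \cdot 5 \cdot 1 = 0 + 6 \cdot 5 = 0 + 30 = 30$)
$- C{\left(F{\left(3,\left(-2\right) 4 \right)} \right)} \left(35 + p\right) = - \left(-6 + 3^{2} + 9 \cdot 3\right) \left(35 + 30\right) = - \left(-6 + 9 + 27\right) 65 = - 30 \cdot 65 = \left(-1\right) 1950 = -1950$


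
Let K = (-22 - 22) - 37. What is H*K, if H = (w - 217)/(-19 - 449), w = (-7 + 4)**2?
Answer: -36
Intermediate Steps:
K = -81 (K = -44 - 37 = -81)
w = 9 (w = (-3)**2 = 9)
H = 4/9 (H = (9 - 217)/(-19 - 449) = -208/(-468) = -208*(-1/468) = 4/9 ≈ 0.44444)
H*K = (4/9)*(-81) = -36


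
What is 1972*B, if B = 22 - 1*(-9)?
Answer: 61132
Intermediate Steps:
B = 31 (B = 22 + 9 = 31)
1972*B = 1972*31 = 61132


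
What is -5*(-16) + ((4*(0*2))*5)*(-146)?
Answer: 80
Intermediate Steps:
-5*(-16) + ((4*(0*2))*5)*(-146) = 80 + ((4*0)*5)*(-146) = 80 + (0*5)*(-146) = 80 + 0*(-146) = 80 + 0 = 80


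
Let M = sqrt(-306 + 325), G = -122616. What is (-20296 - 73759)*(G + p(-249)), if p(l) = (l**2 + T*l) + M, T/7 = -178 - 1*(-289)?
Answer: 23898246840 - 94055*sqrt(19) ≈ 2.3898e+10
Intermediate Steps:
M = sqrt(19) ≈ 4.3589
T = 777 (T = 7*(-178 - 1*(-289)) = 7*(-178 + 289) = 7*111 = 777)
p(l) = sqrt(19) + l**2 + 777*l (p(l) = (l**2 + 777*l) + sqrt(19) = sqrt(19) + l**2 + 777*l)
(-20296 - 73759)*(G + p(-249)) = (-20296 - 73759)*(-122616 + (sqrt(19) + (-249)**2 + 777*(-249))) = -94055*(-122616 + (sqrt(19) + 62001 - 193473)) = -94055*(-122616 + (-131472 + sqrt(19))) = -94055*(-254088 + sqrt(19)) = 23898246840 - 94055*sqrt(19)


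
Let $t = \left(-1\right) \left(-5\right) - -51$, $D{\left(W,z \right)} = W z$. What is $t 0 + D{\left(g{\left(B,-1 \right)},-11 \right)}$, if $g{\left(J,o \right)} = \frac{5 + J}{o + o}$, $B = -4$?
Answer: $\frac{11}{2} \approx 5.5$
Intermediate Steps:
$g{\left(J,o \right)} = \frac{5 + J}{2 o}$
$t = 56$ ($t = 5 + 51 = 56$)
$t 0 + D{\left(g{\left(B,-1 \right)},-11 \right)} = 56 \cdot 0 + \frac{5 - 4}{2 \left(-1\right)} \left(-11\right) = 0 + \frac{1}{2} \left(-1\right) 1 \left(-11\right) = 0 - - \frac{11}{2} = 0 + \frac{11}{2} = \frac{11}{2}$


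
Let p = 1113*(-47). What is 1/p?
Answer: -1/52311 ≈ -1.9116e-5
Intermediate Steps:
p = -52311
1/p = 1/(-52311) = -1/52311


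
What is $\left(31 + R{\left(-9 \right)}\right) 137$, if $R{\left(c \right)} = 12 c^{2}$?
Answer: $137411$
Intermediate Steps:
$\left(31 + R{\left(-9 \right)}\right) 137 = \left(31 + 12 \left(-9\right)^{2}\right) 137 = \left(31 + 12 \cdot 81\right) 137 = \left(31 + 972\right) 137 = 1003 \cdot 137 = 137411$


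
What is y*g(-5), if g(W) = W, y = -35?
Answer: 175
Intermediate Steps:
y*g(-5) = -35*(-5) = 175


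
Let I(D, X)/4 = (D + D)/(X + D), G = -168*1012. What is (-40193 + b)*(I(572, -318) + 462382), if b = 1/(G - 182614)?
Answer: -416160872863235991/22392005 ≈ -1.8585e+10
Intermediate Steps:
G = -170016
I(D, X) = 8*D/(D + X) (I(D, X) = 4*((D + D)/(X + D)) = 4*((2*D)/(D + X)) = 4*(2*D/(D + X)) = 8*D/(D + X))
b = -1/352630 (b = 1/(-170016 - 182614) = 1/(-352630) = -1/352630 ≈ -2.8358e-6)
(-40193 + b)*(I(572, -318) + 462382) = (-40193 - 1/352630)*(8*572/(572 - 318) + 462382) = -14173257591*(8*572/254 + 462382)/352630 = -14173257591*(8*572*(1/254) + 462382)/352630 = -14173257591*(2288/127 + 462382)/352630 = -14173257591/352630*58724802/127 = -416160872863235991/22392005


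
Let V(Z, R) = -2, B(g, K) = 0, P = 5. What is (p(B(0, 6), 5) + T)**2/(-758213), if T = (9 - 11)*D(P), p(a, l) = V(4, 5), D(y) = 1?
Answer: -16/758213 ≈ -2.1102e-5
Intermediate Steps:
p(a, l) = -2
T = -2 (T = (9 - 11)*1 = -2*1 = -2)
(p(B(0, 6), 5) + T)**2/(-758213) = (-2 - 2)**2/(-758213) = (-4)**2*(-1/758213) = 16*(-1/758213) = -16/758213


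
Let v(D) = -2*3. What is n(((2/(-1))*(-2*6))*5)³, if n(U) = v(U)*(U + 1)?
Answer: -382657176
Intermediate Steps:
v(D) = -6
n(U) = -6 - 6*U (n(U) = -6*(U + 1) = -6*(1 + U) = -6 - 6*U)
n(((2/(-1))*(-2*6))*5)³ = (-6 - 6*(2/(-1))*(-2*6)*5)³ = (-6 - 6*(2*(-1))*(-12)*5)³ = (-6 - 6*(-2*(-12))*5)³ = (-6 - 144*5)³ = (-6 - 6*120)³ = (-6 - 720)³ = (-726)³ = -382657176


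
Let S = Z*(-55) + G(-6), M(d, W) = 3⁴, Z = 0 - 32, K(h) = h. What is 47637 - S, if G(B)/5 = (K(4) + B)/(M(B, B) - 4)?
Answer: 3532539/77 ≈ 45877.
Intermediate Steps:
Z = -32
M(d, W) = 81
G(B) = 20/77 + 5*B/77 (G(B) = 5*((4 + B)/(81 - 4)) = 5*((4 + B)/77) = 5*((4 + B)*(1/77)) = 5*(4/77 + B/77) = 20/77 + 5*B/77)
S = 135510/77 (S = -32*(-55) + (20/77 + (5/77)*(-6)) = 1760 + (20/77 - 30/77) = 1760 - 10/77 = 135510/77 ≈ 1759.9)
47637 - S = 47637 - 1*135510/77 = 47637 - 135510/77 = 3532539/77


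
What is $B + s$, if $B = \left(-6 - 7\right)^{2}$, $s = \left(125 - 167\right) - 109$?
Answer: $18$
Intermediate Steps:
$s = -151$ ($s = -42 - 109 = -151$)
$B = 169$ ($B = \left(-13\right)^{2} = 169$)
$B + s = 169 - 151 = 18$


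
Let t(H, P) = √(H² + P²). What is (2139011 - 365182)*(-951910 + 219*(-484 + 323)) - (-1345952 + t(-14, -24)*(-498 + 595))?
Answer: -1751067654149 - 194*√193 ≈ -1.7511e+12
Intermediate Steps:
(2139011 - 365182)*(-951910 + 219*(-484 + 323)) - (-1345952 + t(-14, -24)*(-498 + 595)) = (2139011 - 365182)*(-951910 + 219*(-484 + 323)) - (-1345952 + √((-14)² + (-24)²)*(-498 + 595)) = 1773829*(-951910 + 219*(-161)) - (-1345952 + √(196 + 576)*97) = 1773829*(-951910 - 35259) - (-1345952 + √772*97) = 1773829*(-987169) - (-1345952 + (2*√193)*97) = -1751069000101 - (-1345952 + 194*√193) = -1751069000101 + (1345952 - 194*√193) = -1751067654149 - 194*√193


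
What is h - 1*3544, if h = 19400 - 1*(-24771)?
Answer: 40627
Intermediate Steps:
h = 44171 (h = 19400 + 24771 = 44171)
h - 1*3544 = 44171 - 1*3544 = 44171 - 3544 = 40627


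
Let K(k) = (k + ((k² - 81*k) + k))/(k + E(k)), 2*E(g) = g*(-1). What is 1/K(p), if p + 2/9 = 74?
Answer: -9/94 ≈ -0.095745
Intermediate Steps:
E(g) = -g/2 (E(g) = (g*(-1))/2 = (-g)/2 = -g/2)
p = 664/9 (p = -2/9 + 74 = 664/9 ≈ 73.778)
K(k) = 2*(k² - 79*k)/k (K(k) = (k + ((k² - 81*k) + k))/(k - k/2) = (k + (k² - 80*k))/((k/2)) = (k² - 79*k)*(2/k) = 2*(k² - 79*k)/k)
1/K(p) = 1/(-158 + 2*(664/9)) = 1/(-158 + 1328/9) = 1/(-94/9) = -9/94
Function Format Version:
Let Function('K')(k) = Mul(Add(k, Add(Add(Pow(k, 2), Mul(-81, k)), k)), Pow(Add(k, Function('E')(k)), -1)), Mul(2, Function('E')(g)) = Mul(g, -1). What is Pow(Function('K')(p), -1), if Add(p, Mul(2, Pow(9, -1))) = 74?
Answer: Rational(-9, 94) ≈ -0.095745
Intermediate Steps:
Function('E')(g) = Mul(Rational(-1, 2), g) (Function('E')(g) = Mul(Rational(1, 2), Mul(g, -1)) = Mul(Rational(1, 2), Mul(-1, g)) = Mul(Rational(-1, 2), g))
p = Rational(664, 9) (p = Add(Rational(-2, 9), 74) = Rational(664, 9) ≈ 73.778)
Function('K')(k) = Mul(2, Pow(k, -1), Add(Pow(k, 2), Mul(-79, k))) (Function('K')(k) = Mul(Add(k, Add(Add(Pow(k, 2), Mul(-81, k)), k)), Pow(Add(k, Mul(Rational(-1, 2), k)), -1)) = Mul(Add(k, Add(Pow(k, 2), Mul(-80, k))), Pow(Mul(Rational(1, 2), k), -1)) = Mul(Add(Pow(k, 2), Mul(-79, k)), Mul(2, Pow(k, -1))) = Mul(2, Pow(k, -1), Add(Pow(k, 2), Mul(-79, k))))
Pow(Function('K')(p), -1) = Pow(Add(-158, Mul(2, Rational(664, 9))), -1) = Pow(Add(-158, Rational(1328, 9)), -1) = Pow(Rational(-94, 9), -1) = Rational(-9, 94)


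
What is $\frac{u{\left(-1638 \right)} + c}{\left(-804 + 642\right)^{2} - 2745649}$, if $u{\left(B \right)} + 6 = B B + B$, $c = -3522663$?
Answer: $\frac{841263}{2719405} \approx 0.30936$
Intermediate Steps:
$u{\left(B \right)} = -6 + B + B^{2}$ ($u{\left(B \right)} = -6 + \left(B B + B\right) = -6 + \left(B^{2} + B\right) = -6 + \left(B + B^{2}\right) = -6 + B + B^{2}$)
$\frac{u{\left(-1638 \right)} + c}{\left(-804 + 642\right)^{2} - 2745649} = \frac{\left(-6 - 1638 + \left(-1638\right)^{2}\right) - 3522663}{\left(-804 + 642\right)^{2} - 2745649} = \frac{\left(-6 - 1638 + 2683044\right) - 3522663}{\left(-162\right)^{2} - 2745649} = \frac{2681400 - 3522663}{26244 - 2745649} = - \frac{841263}{-2719405} = \left(-841263\right) \left(- \frac{1}{2719405}\right) = \frac{841263}{2719405}$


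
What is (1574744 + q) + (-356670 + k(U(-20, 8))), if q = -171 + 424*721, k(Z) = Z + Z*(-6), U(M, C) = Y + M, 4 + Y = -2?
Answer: 1523737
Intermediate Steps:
Y = -6 (Y = -4 - 2 = -6)
U(M, C) = -6 + M
k(Z) = -5*Z (k(Z) = Z - 6*Z = -5*Z)
q = 305533 (q = -171 + 305704 = 305533)
(1574744 + q) + (-356670 + k(U(-20, 8))) = (1574744 + 305533) + (-356670 - 5*(-6 - 20)) = 1880277 + (-356670 - 5*(-26)) = 1880277 + (-356670 + 130) = 1880277 - 356540 = 1523737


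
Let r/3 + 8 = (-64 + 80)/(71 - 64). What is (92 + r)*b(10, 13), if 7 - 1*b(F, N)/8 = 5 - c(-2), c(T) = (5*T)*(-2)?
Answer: 92224/7 ≈ 13175.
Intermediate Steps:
c(T) = -10*T
b(F, N) = 176 (b(F, N) = 56 - 8*(5 - (-10)*(-2)) = 56 - 8*(5 - 1*20) = 56 - 8*(5 - 20) = 56 - 8*(-15) = 56 + 120 = 176)
r = -120/7 (r = -24 + 3*((-64 + 80)/(71 - 64)) = -24 + 3*(16/7) = -24 + 48/7 = -120/7 ≈ -17.143)
(92 + r)*b(10, 13) = (92 - 120/7)*176 = (524/7)*176 = 92224/7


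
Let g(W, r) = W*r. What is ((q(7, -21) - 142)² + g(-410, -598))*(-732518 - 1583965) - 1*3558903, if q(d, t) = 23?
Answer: -600762576606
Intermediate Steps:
((q(7, -21) - 142)² + g(-410, -598))*(-732518 - 1583965) - 1*3558903 = ((23 - 142)² - 410*(-598))*(-732518 - 1583965) - 1*3558903 = ((-119)² + 245180)*(-2316483) - 3558903 = (14161 + 245180)*(-2316483) - 3558903 = 259341*(-2316483) - 3558903 = -600759017703 - 3558903 = -600762576606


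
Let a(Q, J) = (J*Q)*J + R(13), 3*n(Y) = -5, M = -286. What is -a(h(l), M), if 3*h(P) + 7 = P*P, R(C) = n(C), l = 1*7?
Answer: -3435427/3 ≈ -1.1451e+6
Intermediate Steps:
l = 7
n(Y) = -5/3 (n(Y) = (⅓)*(-5) = -5/3)
R(C) = -5/3
h(P) = -7/3 + P²/3 (h(P) = -7/3 + (P*P)/3 = -7/3 + P²/3)
a(Q, J) = -5/3 + Q*J² (a(Q, J) = (J*Q)*J - 5/3 = Q*J² - 5/3 = -5/3 + Q*J²)
-a(h(l), M) = -(-5/3 + (-7/3 + (⅓)*7²)*(-286)²) = -(-5/3 + (-7/3 + (⅓)*49)*81796) = -(-5/3 + (-7/3 + 49/3)*81796) = -(-5/3 + 14*81796) = -(-5/3 + 1145144) = -1*3435427/3 = -3435427/3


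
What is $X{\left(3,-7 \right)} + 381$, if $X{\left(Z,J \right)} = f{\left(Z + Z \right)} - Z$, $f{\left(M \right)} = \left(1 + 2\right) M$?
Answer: $396$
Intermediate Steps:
$f{\left(M \right)} = 3 M$
$X{\left(Z,J \right)} = 5 Z$ ($X{\left(Z,J \right)} = 3 \left(Z + Z\right) - Z = 3 \cdot 2 Z - Z = 6 Z - Z = 5 Z$)
$X{\left(3,-7 \right)} + 381 = 5 \cdot 3 + 381 = 15 + 381 = 396$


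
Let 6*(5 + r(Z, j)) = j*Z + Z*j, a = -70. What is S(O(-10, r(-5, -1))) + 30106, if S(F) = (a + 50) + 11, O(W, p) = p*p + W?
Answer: 30097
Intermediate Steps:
r(Z, j) = -5 + Z*j/3 (r(Z, j) = -5 + (j*Z + Z*j)/6 = -5 + (Z*j + Z*j)/6 = -5 + (2*Z*j)/6 = -5 + Z*j/3)
O(W, p) = W + p**2 (O(W, p) = p**2 + W = W + p**2)
S(F) = -9 (S(F) = (-70 + 50) + 11 = -20 + 11 = -9)
S(O(-10, r(-5, -1))) + 30106 = -9 + 30106 = 30097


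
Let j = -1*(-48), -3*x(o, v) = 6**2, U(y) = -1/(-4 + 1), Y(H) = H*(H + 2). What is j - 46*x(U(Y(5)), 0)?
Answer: 600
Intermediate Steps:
Y(H) = H*(2 + H)
U(y) = 1/3 (U(y) = -1/(-3) = -1*(-1/3) = 1/3)
x(o, v) = -12 (x(o, v) = -1/3*6**2 = -1/3*36 = -12)
j = 48
j - 46*x(U(Y(5)), 0) = 48 - 46*(-12) = 48 + 552 = 600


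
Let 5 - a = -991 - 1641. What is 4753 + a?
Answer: 7390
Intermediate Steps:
a = 2637 (a = 5 - (-991 - 1641) = 5 - 1*(-2632) = 5 + 2632 = 2637)
4753 + a = 4753 + 2637 = 7390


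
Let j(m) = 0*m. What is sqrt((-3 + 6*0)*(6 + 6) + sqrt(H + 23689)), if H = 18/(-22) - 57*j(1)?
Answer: sqrt(-4356 + 11*sqrt(2866270))/11 ≈ 10.859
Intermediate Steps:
j(m) = 0
H = -9/11 (H = 18/(-22) - 57*0 = 18*(-1/22) + 0 = -9/11 + 0 = -9/11 ≈ -0.81818)
sqrt((-3 + 6*0)*(6 + 6) + sqrt(H + 23689)) = sqrt((-3 + 6*0)*(6 + 6) + sqrt(-9/11 + 23689)) = sqrt((-3 + 0)*12 + sqrt(260570/11)) = sqrt(-3*12 + sqrt(2866270)/11) = sqrt(-36 + sqrt(2866270)/11)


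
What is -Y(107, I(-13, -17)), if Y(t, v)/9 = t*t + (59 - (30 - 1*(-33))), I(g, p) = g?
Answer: -103005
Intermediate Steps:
Y(t, v) = -36 + 9*t**2 (Y(t, v) = 9*(t*t + (59 - (30 - 1*(-33)))) = 9*(t**2 + (59 - (30 + 33))) = 9*(t**2 + (59 - 1*63)) = 9*(t**2 + (59 - 63)) = 9*(t**2 - 4) = 9*(-4 + t**2) = -36 + 9*t**2)
-Y(107, I(-13, -17)) = -(-36 + 9*107**2) = -(-36 + 9*11449) = -(-36 + 103041) = -1*103005 = -103005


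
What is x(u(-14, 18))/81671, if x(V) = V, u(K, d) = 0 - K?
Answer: 14/81671 ≈ 0.00017142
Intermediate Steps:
u(K, d) = -K
x(u(-14, 18))/81671 = -1*(-14)/81671 = 14*(1/81671) = 14/81671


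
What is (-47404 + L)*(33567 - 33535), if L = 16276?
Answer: -996096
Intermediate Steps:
(-47404 + L)*(33567 - 33535) = (-47404 + 16276)*(33567 - 33535) = -31128*32 = -996096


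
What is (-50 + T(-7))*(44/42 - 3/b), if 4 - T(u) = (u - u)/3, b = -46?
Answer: -1075/21 ≈ -51.190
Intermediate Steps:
T(u) = 4 (T(u) = 4 - (u - u)/3 = 4 - 0/3 = 4 - 1*0 = 4 + 0 = 4)
(-50 + T(-7))*(44/42 - 3/b) = (-50 + 4)*(44/42 - 3/(-46)) = -46*(44*(1/42) - 3*(-1/46)) = -46*(22/21 + 3/46) = -46*1075/966 = -1075/21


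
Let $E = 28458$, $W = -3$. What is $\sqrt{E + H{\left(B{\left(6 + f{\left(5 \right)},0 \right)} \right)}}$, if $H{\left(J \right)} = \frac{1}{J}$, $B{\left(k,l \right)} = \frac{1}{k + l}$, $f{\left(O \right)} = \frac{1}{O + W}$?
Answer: $\frac{\sqrt{113858}}{2} \approx 168.71$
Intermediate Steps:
$f{\left(O \right)} = \frac{1}{-3 + O}$ ($f{\left(O \right)} = \frac{1}{O - 3} = \frac{1}{-3 + O}$)
$\sqrt{E + H{\left(B{\left(6 + f{\left(5 \right)},0 \right)} \right)}} = \sqrt{28458 + \frac{1}{\frac{1}{\left(6 + \frac{1}{-3 + 5}\right) + 0}}} = \sqrt{28458 + \frac{1}{\frac{1}{\left(6 + \frac{1}{2}\right) + 0}}} = \sqrt{28458 + \frac{1}{\frac{1}{\frac{13}{2} + 0}}} = \sqrt{28458 + \frac{1}{\frac{1}{\frac{13}{2}}}} = \sqrt{28458 + \frac{1}{\frac{2}{13}}} = \sqrt{28458 + \frac{13}{2}} = \sqrt{\frac{56929}{2}} = \frac{\sqrt{113858}}{2}$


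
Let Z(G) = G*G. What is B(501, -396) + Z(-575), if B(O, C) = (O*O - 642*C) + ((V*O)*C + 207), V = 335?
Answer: -65626595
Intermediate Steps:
B(O, C) = 207 + O**2 - 642*C + 335*C*O (B(O, C) = (O*O - 642*C) + ((335*O)*C + 207) = (O**2 - 642*C) + (335*C*O + 207) = (O**2 - 642*C) + (207 + 335*C*O) = 207 + O**2 - 642*C + 335*C*O)
Z(G) = G**2
B(501, -396) + Z(-575) = (207 + 501**2 - 642*(-396) + 335*(-396)*501) + (-575)**2 = (207 + 251001 + 254232 - 66462660) + 330625 = -65957220 + 330625 = -65626595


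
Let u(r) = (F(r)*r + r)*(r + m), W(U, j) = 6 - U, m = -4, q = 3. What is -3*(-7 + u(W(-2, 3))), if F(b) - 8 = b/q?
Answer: -1099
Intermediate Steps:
F(b) = 8 + b/3
u(r) = (-4 + r)*(r + r*(8 + r/3)) (u(r) = ((8 + r/3)*r + r)*(r - 4) = (r*(8 + r/3) + r)*(-4 + r) = (r + r*(8 + r/3))*(-4 + r) = (-4 + r)*(r + r*(8 + r/3)))
-3*(-7 + u(W(-2, 3))) = -3*(-7 + (6 - 1*(-2))*(-108 - (6 - 1*(-2)) + (6 - 1*(-2))*(24 + (6 - 1*(-2))))/3) = -3*(-7 + (6 + 2)*(-108 - (6 + 2) + (6 + 2)*(24 + (6 + 2)))/3) = -3*(-7 + (⅓)*8*(-108 - 1*8 + 8*(24 + 8))) = -3*(-7 + (⅓)*8*(-108 - 8 + 8*32)) = -3*(-7 + (⅓)*8*(-108 - 8 + 256)) = -3*(-7 + (⅓)*8*140) = -3*(-7 + 1120/3) = -3*1099/3 = -1099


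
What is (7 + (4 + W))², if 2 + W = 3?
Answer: 144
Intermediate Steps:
W = 1 (W = -2 + 3 = 1)
(7 + (4 + W))² = (7 + (4 + 1))² = (7 + 5)² = 12² = 144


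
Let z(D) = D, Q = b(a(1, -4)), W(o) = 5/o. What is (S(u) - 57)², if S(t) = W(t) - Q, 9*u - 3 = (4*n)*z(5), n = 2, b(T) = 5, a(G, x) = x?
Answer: 6869641/1849 ≈ 3715.3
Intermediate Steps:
Q = 5
u = 43/9 (u = ⅓ + ((4*2)*5)/9 = ⅓ + (8*5)/9 = ⅓ + (⅑)*40 = ⅓ + 40/9 = 43/9 ≈ 4.7778)
S(t) = -5 + 5/t (S(t) = 5/t - 1*5 = 5/t - 5 = -5 + 5/t)
(S(u) - 57)² = ((-5 + 5/(43/9)) - 57)² = ((-5 + 5*(9/43)) - 57)² = ((-5 + 45/43) - 57)² = (-170/43 - 57)² = (-2621/43)² = 6869641/1849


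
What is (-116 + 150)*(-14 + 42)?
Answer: 952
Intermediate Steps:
(-116 + 150)*(-14 + 42) = 34*28 = 952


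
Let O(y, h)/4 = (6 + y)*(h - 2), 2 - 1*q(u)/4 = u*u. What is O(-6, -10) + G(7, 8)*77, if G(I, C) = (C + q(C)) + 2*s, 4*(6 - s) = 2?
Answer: -17633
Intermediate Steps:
s = 11/2 (s = 6 - ¼*2 = 6 - ½ = 11/2 ≈ 5.5000)
q(u) = 8 - 4*u² (q(u) = 8 - 4*u*u = 8 - 4*u²)
O(y, h) = 4*(-2 + h)*(6 + y) (O(y, h) = 4*((6 + y)*(h - 2)) = 4*((6 + y)*(-2 + h)) = 4*((-2 + h)*(6 + y)) = 4*(-2 + h)*(6 + y))
G(I, C) = 19 + C - 4*C² (G(I, C) = (C + (8 - 4*C²)) + 2*(11/2) = (8 + C - 4*C²) + 11 = 19 + C - 4*C²)
O(-6, -10) + G(7, 8)*77 = (-48 - 8*(-6) + 24*(-10) + 4*(-10)*(-6)) + (19 + 8 - 4*8²)*77 = (-48 + 48 - 240 + 240) + (19 + 8 - 4*64)*77 = 0 + (19 + 8 - 256)*77 = 0 - 229*77 = 0 - 17633 = -17633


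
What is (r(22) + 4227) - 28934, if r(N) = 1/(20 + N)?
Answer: -1037693/42 ≈ -24707.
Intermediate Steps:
(r(22) + 4227) - 28934 = (1/(20 + 22) + 4227) - 28934 = (1/42 + 4227) - 28934 = 177535/42 - 28934 = -1037693/42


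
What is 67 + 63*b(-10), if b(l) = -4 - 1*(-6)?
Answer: 193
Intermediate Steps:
b(l) = 2 (b(l) = -4 + 6 = 2)
67 + 63*b(-10) = 67 + 63*2 = 67 + 126 = 193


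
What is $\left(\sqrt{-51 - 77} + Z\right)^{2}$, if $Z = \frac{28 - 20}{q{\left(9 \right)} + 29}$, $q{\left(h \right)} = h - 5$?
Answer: $- \frac{139328}{1089} + \frac{128 i \sqrt{2}}{33} \approx -127.94 + 5.4854 i$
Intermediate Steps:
$q{\left(h \right)} = -5 + h$ ($q{\left(h \right)} = h - 5 = -5 + h$)
$Z = \frac{8}{33}$ ($Z = \frac{28 - 20}{\left(-5 + 9\right) + 29} = \frac{8}{4 + 29} = \frac{8}{33} \approx 0.24242$)
$\left(\sqrt{-51 - 77} + Z\right)^{2} = \left(\sqrt{-51 - 77} + \frac{8}{33}\right)^{2} = \left(\sqrt{-128} + \frac{8}{33}\right)^{2} = \left(8 i \sqrt{2} + \frac{8}{33}\right)^{2} = \left(\frac{8}{33} + 8 i \sqrt{2}\right)^{2}$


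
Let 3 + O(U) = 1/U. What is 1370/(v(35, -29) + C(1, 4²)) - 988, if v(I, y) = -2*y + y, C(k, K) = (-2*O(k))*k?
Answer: -31234/33 ≈ -946.48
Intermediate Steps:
O(U) = -3 + 1/U
C(k, K) = k*(6 - 2/k) (C(k, K) = (-2*(-3 + 1/k))*k = (6 - 2/k)*k = k*(6 - 2/k))
v(I, y) = -y
1370/(v(35, -29) + C(1, 4²)) - 988 = 1370/(-1*(-29) + (-2 + 6*1)) - 988 = 1370/(29 + (-2 + 6)) - 988 = 1370/(29 + 4) - 988 = 1370/33 - 988 = -31234/33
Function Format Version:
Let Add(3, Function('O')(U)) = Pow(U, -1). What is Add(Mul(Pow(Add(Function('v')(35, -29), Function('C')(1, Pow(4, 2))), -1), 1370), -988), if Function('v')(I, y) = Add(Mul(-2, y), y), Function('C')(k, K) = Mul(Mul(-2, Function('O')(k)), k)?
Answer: Rational(-31234, 33) ≈ -946.48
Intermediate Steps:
Function('O')(U) = Add(-3, Pow(U, -1))
Function('C')(k, K) = Mul(k, Add(6, Mul(-2, Pow(k, -1)))) (Function('C')(k, K) = Mul(Mul(-2, Add(-3, Pow(k, -1))), k) = Mul(Add(6, Mul(-2, Pow(k, -1))), k) = Mul(k, Add(6, Mul(-2, Pow(k, -1)))))
Function('v')(I, y) = Mul(-1, y)
Add(Mul(Pow(Add(Function('v')(35, -29), Function('C')(1, Pow(4, 2))), -1), 1370), -988) = Add(Mul(Pow(Add(Mul(-1, -29), Add(-2, Mul(6, 1))), -1), 1370), -988) = Add(Mul(Pow(Add(29, Add(-2, 6)), -1), 1370), -988) = Add(Mul(Pow(Add(29, 4), -1), 1370), -988) = Add(Mul(Pow(33, -1), 1370), -988) = Add(Mul(Rational(1, 33), 1370), -988) = Add(Rational(1370, 33), -988) = Rational(-31234, 33)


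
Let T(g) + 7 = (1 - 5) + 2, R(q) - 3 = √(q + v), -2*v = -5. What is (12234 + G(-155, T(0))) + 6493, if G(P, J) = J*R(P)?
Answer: 18700 - 9*I*√610/2 ≈ 18700.0 - 111.14*I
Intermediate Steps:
v = 5/2 (v = -½*(-5) = 5/2 ≈ 2.5000)
R(q) = 3 + √(5/2 + q) (R(q) = 3 + √(q + 5/2) = 3 + √(5/2 + q))
T(g) = -9 (T(g) = -7 + ((1 - 5) + 2) = -7 + (-4 + 2) = -7 - 2 = -9)
G(P, J) = J*(3 + √(10 + 4*P)/2)
(12234 + G(-155, T(0))) + 6493 = (12234 + (½)*(-9)*(6 + √(10 + 4*(-155)))) + 6493 = (12234 + (½)*(-9)*(6 + √(10 - 620))) + 6493 = (12234 + (½)*(-9)*(6 + √(-610))) + 6493 = (12234 + (½)*(-9)*(6 + I*√610)) + 6493 = (12234 + (-27 - 9*I*√610/2)) + 6493 = (12207 - 9*I*√610/2) + 6493 = 18700 - 9*I*√610/2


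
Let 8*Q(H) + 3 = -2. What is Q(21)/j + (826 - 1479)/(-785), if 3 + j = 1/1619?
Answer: 31722319/30495680 ≈ 1.0402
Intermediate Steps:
j = -4856/1619 (j = -3 + 1/1619 = -4856/1619 ≈ -2.9994)
Q(H) = -5/8 (Q(H) = -3/8 + (⅛)*(-2) = -3/8 - ¼ = -5/8)
Q(21)/j + (826 - 1479)/(-785) = -5/(8*(-4856/1619)) + (826 - 1479)/(-785) = -5/8*(-1619/4856) - 653*(-1/785) = 8095/38848 + 653/785 = 31722319/30495680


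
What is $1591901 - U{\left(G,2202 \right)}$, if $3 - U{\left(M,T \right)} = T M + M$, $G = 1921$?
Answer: $5823861$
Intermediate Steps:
$U{\left(M,T \right)} = 3 - M - M T$ ($U{\left(M,T \right)} = 3 - \left(T M + M\right) = 3 - \left(M T + M\right) = 3 - \left(M + M T\right) = 3 - M - M T$)
$1591901 - U{\left(G,2202 \right)} = 1591901 - \left(3 - 1921 - 1921 \cdot 2202\right) = 1591901 - \left(3 - 1921 - 4230042\right) = 1591901 - -4231960 = 1591901 + 4231960 = 5823861$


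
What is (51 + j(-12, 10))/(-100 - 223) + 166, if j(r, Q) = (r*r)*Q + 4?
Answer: 52123/323 ≈ 161.37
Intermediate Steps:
j(r, Q) = 4 + Q*r**2 (j(r, Q) = r**2*Q + 4 = Q*r**2 + 4 = 4 + Q*r**2)
(51 + j(-12, 10))/(-100 - 223) + 166 = (51 + (4 + 10*(-12)**2))/(-100 - 223) + 166 = (51 + (4 + 10*144))/(-323) + 166 = (51 + (4 + 1440))*(-1/323) + 166 = (51 + 1444)*(-1/323) + 166 = 1495*(-1/323) + 166 = -1495/323 + 166 = 52123/323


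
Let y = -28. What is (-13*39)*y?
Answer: 14196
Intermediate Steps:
(-13*39)*y = -13*39*(-28) = -507*(-28) = 14196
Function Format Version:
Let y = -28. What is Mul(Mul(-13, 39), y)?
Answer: 14196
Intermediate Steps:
Mul(Mul(-13, 39), y) = Mul(Mul(-13, 39), -28) = Mul(-507, -28) = 14196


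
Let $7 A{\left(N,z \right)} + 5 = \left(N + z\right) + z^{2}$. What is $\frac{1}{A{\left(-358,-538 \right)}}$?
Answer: $\frac{7}{288543} \approx 2.426 \cdot 10^{-5}$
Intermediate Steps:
$A{\left(N,z \right)} = - \frac{5}{7} + \frac{N}{7} + \frac{z}{7} + \frac{z^{2}}{7}$ ($A{\left(N,z \right)} = - \frac{5}{7} + \frac{\left(N + z\right) + z^{2}}{7} = - \frac{5}{7} + \frac{N + z + z^{2}}{7} = - \frac{5}{7} + \left(\frac{N}{7} + \frac{z}{7} + \frac{z^{2}}{7}\right) = - \frac{5}{7} + \frac{N}{7} + \frac{z}{7} + \frac{z^{2}}{7}$)
$\frac{1}{A{\left(-358,-538 \right)}} = \frac{1}{- \frac{5}{7} + \frac{1}{7} \left(-358\right) + \frac{1}{7} \left(-538\right) + \frac{\left(-538\right)^{2}}{7}} = \frac{1}{- \frac{5}{7} - \frac{358}{7} - \frac{538}{7} + \frac{1}{7} \cdot 289444} = \frac{1}{- \frac{5}{7} - \frac{358}{7} - \frac{538}{7} + \frac{289444}{7}} = \frac{1}{\frac{288543}{7}} = \frac{7}{288543}$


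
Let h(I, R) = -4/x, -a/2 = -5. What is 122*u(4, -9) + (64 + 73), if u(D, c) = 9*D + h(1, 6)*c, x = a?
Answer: 24841/5 ≈ 4968.2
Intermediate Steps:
a = 10 (a = -2*(-5) = 10)
x = 10
h(I, R) = -⅖ (h(I, R) = -4/10 = -4*⅒ = -⅖)
u(D, c) = 9*D - 2*c/5
122*u(4, -9) + (64 + 73) = 122*(9*4 - ⅖*(-9)) + (64 + 73) = 122*(36 + 18/5) + 137 = 122*(198/5) + 137 = 24156/5 + 137 = 24841/5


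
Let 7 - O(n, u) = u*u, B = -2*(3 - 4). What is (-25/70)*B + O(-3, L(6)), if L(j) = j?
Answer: -208/7 ≈ -29.714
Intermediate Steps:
B = 2 (B = -2*(-1) = 2)
O(n, u) = 7 - u**2 (O(n, u) = 7 - u*u = 7 - u**2)
(-25/70)*B + O(-3, L(6)) = -25/70*2 + (7 - 1*6**2) = -25*1/70*2 + (7 - 1*36) = -5/14*2 + (7 - 36) = -5/7 - 29 = -208/7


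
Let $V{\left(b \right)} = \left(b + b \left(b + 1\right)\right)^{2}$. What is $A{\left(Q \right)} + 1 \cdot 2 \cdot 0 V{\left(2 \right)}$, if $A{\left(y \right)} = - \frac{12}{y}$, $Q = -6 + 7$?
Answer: $-12$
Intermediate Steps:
$Q = 1$
$V{\left(b \right)} = \left(b + b \left(1 + b\right)\right)^{2}$
$A{\left(Q \right)} + 1 \cdot 2 \cdot 0 V{\left(2 \right)} = - \frac{12}{1} + 1 \cdot 2 \cdot 0 \cdot 2^{2} \left(2 + 2\right)^{2} = \left(-12\right) 1 + 2 \cdot 0 \cdot 4 \cdot 4^{2} = -12 + 0 \cdot 4 \cdot 16 = -12 + 0 \cdot 64 = -12 + 0 = -12$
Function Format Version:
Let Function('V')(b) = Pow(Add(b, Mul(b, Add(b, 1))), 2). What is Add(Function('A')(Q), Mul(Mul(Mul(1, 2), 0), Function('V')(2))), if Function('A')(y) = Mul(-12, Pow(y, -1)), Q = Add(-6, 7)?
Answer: -12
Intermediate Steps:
Q = 1
Function('V')(b) = Pow(Add(b, Mul(b, Add(1, b))), 2)
Add(Function('A')(Q), Mul(Mul(Mul(1, 2), 0), Function('V')(2))) = Add(Mul(-12, Pow(1, -1)), Mul(Mul(Mul(1, 2), 0), Mul(Pow(2, 2), Pow(Add(2, 2), 2)))) = Add(Mul(-12, 1), Mul(Mul(2, 0), Mul(4, Pow(4, 2)))) = Add(-12, Mul(0, Mul(4, 16))) = Add(-12, Mul(0, 64)) = Add(-12, 0) = -12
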